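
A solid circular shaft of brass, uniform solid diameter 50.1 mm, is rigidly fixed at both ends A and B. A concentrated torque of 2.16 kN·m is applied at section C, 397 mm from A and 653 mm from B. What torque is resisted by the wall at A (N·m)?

With uniform GJ and both ends fixed, compatibility θ_AC = θ_CB gives T_A·a = T_B·b, together with T_A + T_B = T₀.
T_A = T₀·b/(a+b) = 2160·653/1050 = 1343 N·m; T_B = 816.7 N·m.

1340 N·m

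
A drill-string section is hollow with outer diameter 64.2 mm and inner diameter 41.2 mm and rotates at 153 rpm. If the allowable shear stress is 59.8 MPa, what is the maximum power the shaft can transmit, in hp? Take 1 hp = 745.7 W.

55.4 hp

J = π(d_o⁴ − d_i⁴)/32 = π(0.0642⁴ − 0.0412⁴)/32 = 1.385×10^-6 m⁴.
T_max = τ_allow·J/r = 5.98×10^7 × 1.385×10^-6 / 0.0321 = 2580 N·m.
ω = 2π·153/60 = 16.02 rad/s, so P_max = T_max·ω = 4.134×10^4 W.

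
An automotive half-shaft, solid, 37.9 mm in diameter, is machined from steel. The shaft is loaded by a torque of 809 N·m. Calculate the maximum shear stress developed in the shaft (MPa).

J = πd⁴/32 = π(0.0379)⁴/32 = 2.026×10^-7 m⁴.
τ_max = T·r/J = 809.0 × 0.0189 / 2.026×10^-7 = 7.568×10^7 Pa.

75.7 MPa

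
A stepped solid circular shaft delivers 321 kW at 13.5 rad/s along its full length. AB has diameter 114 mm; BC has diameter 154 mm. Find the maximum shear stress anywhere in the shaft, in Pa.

8.17e7 Pa

ω = 13.5 rad/s, so T = P/ω = 321×10³ / 13.50 = 23780 N·m.
Under the same torque, τ_max = 16T/(πd³) is largest where d is smallest — segment AB (d = 114 mm).
τ_max = 16·23780/(π·(0.114)³) = 8.174×10^7 Pa.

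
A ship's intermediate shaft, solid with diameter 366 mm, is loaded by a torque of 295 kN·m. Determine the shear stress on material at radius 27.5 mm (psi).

668 psi

J = πd⁴/32 = π(0.366)⁴/32 = 1.762×10^-3 m⁴.
Shear stress varies linearly with radius: τ = T·r/J = 295000 × 0.0275 / 1.762×10^-3 = 4.605×10^6 Pa.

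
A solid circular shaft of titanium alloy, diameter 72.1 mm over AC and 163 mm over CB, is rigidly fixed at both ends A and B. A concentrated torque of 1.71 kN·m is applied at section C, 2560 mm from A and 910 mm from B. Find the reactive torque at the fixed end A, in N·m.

Compatibility: T_A·a/J_AC = T_B·b/J_CB with T_A + T_B = T₀.
J_AC = 2.65×10^-6 m⁴, J_CB = 6.93×10^-5 m⁴, so T_A = T₀·(J_AC/a)/((J_AC/a)+(J_CB/b)) = 22.96 N·m, T_B = 1687 N·m.

23.0 N·m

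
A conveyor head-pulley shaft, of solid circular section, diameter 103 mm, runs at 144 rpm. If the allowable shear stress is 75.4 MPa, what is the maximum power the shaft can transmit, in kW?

244 kW

J = πd⁴/32 = π(0.103)⁴/32 = 1.105×10^-5 m⁴.
T_max = τ_allow·J/r = 7.54×10^7 × 1.105×10^-5 / 0.0515 = 16180 N·m.
ω = 2π·144/60 = 15.08 rad/s, so P_max = T_max·ω = 2.440×10^5 W.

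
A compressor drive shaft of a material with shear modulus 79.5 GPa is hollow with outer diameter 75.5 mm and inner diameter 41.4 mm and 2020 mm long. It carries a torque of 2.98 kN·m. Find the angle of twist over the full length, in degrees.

J = π(d_o⁴ − d_i⁴)/32 = π(0.0755⁴ − 0.0414⁴)/32 = 2.902×10^-6 m⁴.
θ = T·L/(G·J) = 2980 × 2.02 / (79.5×10⁹ × 2.902×10^-6) = 0.02610 rad.

1.50°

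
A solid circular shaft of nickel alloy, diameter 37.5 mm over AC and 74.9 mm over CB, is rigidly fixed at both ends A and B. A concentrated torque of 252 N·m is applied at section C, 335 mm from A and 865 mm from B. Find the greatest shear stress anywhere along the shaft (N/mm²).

3.40 N/mm²

Compatibility: T_A·a/J_AC = T_B·b/J_CB with T_A + T_B = T₀.
J_AC = 1.94×10^-7 m⁴, J_CB = 3.09×10^-6 m⁴, so T_A = T₀·(J_AC/a)/((J_AC/a)+(J_CB/b)) = 35.18 N·m, T_B = 216.8 N·m.
τ in each portion: τ_AC = 3.40×10^6 Pa, τ_CB = 2.63×10^6 Pa; maximum is in AC.
τ_max = T_AC·r/J = 35.18·0.0187/1.94×10^-7 = 3.397×10^6 Pa.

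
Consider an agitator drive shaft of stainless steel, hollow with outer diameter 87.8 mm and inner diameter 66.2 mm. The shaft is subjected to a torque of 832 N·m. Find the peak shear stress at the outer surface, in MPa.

9.25 MPa

J = π(d_o⁴ − d_i⁴)/32 = π(0.0878⁴ − 0.0662⁴)/32 = 3.949×10^-6 m⁴.
τ_max = T·r/J = 832.0 × 0.0439 / 3.949×10^-6 = 9.250×10^6 Pa.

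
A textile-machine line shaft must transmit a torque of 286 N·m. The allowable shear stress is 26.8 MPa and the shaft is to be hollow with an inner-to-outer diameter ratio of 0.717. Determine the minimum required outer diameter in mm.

For a hollow shaft with d_i/d_o = 0.717: τ_max = 16T/(π d_o³ (1−k⁴)), so d_o = [16T/(π τ_allow (1−k⁴))]^(1/3) = [16·286.0/(π·2.68×10^7·0.7357)]^(1/3) = 0.04196 m.

42.0 mm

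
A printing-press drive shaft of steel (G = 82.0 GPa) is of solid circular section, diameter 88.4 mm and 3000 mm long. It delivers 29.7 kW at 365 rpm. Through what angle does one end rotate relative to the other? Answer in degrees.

0.272°

ω = 2π·365/60 = 38.22 rad/s, so T = P/ω = 29.7×10³ / 38.22 = 777.0 N·m.
J = πd⁴/32 = π(0.0884)⁴/32 = 5.995×10^-6 m⁴.
θ = T·L/(G·J) = 777.0 × 3.00 / (82.0×10⁹ × 5.995×10^-6) = 4.742×10^-3 rad.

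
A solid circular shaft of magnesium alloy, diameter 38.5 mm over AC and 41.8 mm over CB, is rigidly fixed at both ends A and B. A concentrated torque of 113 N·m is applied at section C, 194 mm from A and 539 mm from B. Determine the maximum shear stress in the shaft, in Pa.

Compatibility: T_A·a/J_AC = T_B·b/J_CB with T_A + T_B = T₀.
J_AC = 2.16×10^-7 m⁴, J_CB = 3.00×10^-7 m⁴, so T_A = T₀·(J_AC/a)/((J_AC/a)+(J_CB/b)) = 75.33 N·m, T_B = 37.67 N·m.
τ in each portion: τ_AC = 6.72×10^6 Pa, τ_CB = 2.63×10^6 Pa; maximum is in AC.
τ_max = T_AC·r/J = 75.33·0.0192/2.16×10^-7 = 6.723×10^6 Pa.

6.72e6 Pa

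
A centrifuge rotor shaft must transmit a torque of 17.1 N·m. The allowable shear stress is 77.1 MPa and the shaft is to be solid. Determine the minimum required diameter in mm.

10.4 mm

For a solid shaft τ_max = 16T/(πd³), so d = (16T/(π τ_allow))^(1/3) = (16·17.10/(π·7.71×10^7))^(1/3) = 0.01041 m.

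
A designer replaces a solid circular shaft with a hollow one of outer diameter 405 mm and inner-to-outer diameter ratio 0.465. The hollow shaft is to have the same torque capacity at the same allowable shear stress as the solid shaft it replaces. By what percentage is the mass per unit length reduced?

19.1 %

Equal τ_max and T ⇒ the solid shaft needs d_s³ = d_o³(1−k⁴), so d_s = 405·(1−0.465⁴)^(1/3) = 398.6 mm.
Area ratio A_h/A_s = d_o²(1−k²)/d_s² = (1−k²)/(1−k⁴)^(2/3) = 0.8092.
Mass saving = 1 − 0.8092 = 19.1 %.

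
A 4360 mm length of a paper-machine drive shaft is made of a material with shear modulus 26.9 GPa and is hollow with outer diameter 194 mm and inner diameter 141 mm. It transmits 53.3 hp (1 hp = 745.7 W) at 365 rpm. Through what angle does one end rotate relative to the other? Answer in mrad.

ω = 2π·365/60 = 38.22 rad/s, so T = P/ω = 53.3×745.7 / 38.22 = 1040 N·m.
J = π(d_o⁴ − d_i⁴)/32 = π(0.194⁴ − 0.141⁴)/32 = 1.003×10^-4 m⁴.
θ = T·L/(G·J) = 1040 × 4.36 / (26.9×10⁹ × 1.003×10^-4) = 1.681×10^-3 rad.

1.68 mrad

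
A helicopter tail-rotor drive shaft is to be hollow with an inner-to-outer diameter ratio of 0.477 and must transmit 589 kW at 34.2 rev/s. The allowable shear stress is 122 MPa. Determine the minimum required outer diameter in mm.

49.4 mm

ω = 2π·34.2 = 214.9 rad/s, so T = P/ω = 589×10³ / 214.9 = 2741 N·m.
For a hollow shaft with d_i/d_o = 0.477: τ_max = 16T/(π d_o³ (1−k⁴)), so d_o = [16T/(π τ_allow (1−k⁴))]^(1/3) = [16·2741/(π·1.22×10^8·0.9482)]^(1/3) = 0.04942 m.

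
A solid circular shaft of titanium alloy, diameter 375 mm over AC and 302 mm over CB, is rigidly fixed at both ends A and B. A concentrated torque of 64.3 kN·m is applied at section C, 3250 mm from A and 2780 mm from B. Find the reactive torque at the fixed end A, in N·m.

43100 N·m

Compatibility: T_A·a/J_AC = T_B·b/J_CB with T_A + T_B = T₀.
J_AC = 1.94×10^-3 m⁴, J_CB = 8.17×10^-4 m⁴, so T_A = T₀·(J_AC/a)/((J_AC/a)+(J_CB/b)) = 43100 N·m, T_B = 21200 N·m.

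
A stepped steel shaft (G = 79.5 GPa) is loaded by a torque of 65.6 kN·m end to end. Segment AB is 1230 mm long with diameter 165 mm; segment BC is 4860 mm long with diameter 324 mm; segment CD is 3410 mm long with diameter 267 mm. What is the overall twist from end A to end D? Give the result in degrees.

J_AB = π(0.165)⁴/32 = 7.28×10^-5 m⁴; J_BC = π(0.324)⁴/32 = 1.08×10^-3 m⁴; J_CD = π(0.267)⁴/32 = 4.99×10^-4 m⁴.
θ = (T/G)·Σ L_i/J_i = (65600/79.5×10⁹)·(1.23/7.28×10^-5 + 4.86/1.08×10^-3 + 3.41/4.99×10^-4) = 0.02329 rad.

1.33°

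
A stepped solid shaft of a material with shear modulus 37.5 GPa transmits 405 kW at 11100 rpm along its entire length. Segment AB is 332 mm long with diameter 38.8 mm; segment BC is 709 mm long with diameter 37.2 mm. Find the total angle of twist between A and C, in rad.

0.0489 rad

ω = 2π·11100/60 = 1162 rad/s, so T = P/ω = 405×10³ / 1162 = 348.4 N·m.
J_AB = π(0.0388)⁴/32 = 2.22×10^-7 m⁴; J_BC = π(0.0372)⁴/32 = 1.88×10^-7 m⁴.
θ = (T/G)·Σ L_i/J_i = (348.4/37.5×10⁹)·(0.332/2.22×10^-7 + 0.709/1.88×10^-7) = 0.04890 rad.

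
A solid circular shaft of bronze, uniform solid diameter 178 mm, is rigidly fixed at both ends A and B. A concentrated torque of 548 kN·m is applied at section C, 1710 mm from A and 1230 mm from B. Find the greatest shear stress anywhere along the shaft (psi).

With uniform GJ and both ends fixed, compatibility θ_AC = θ_CB gives T_A·a = T_B·b, together with T_A + T_B = T₀.
T_A = T₀·b/(a+b) = 548000·1230/2940 = 229300 N·m; T_B = 318700 N·m.
τ in each portion: τ_AC = 2.07×10^8 Pa, τ_CB = 2.88×10^8 Pa; maximum is in CB.
τ_max = T_CB·r/J = 318700·0.0890/9.86×10^-5 = 2.878×10^8 Pa.

41700 psi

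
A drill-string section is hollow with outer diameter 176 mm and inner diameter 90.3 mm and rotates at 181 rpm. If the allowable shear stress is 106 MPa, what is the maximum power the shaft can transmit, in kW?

2000 kW

J = π(d_o⁴ − d_i⁴)/32 = π(0.176⁴ − 0.0903⁴)/32 = 8.767×10^-5 m⁴.
T_max = τ_allow·J/r = 1.06×10^8 × 8.767×10^-5 / 0.0880 = 105600 N·m.
ω = 2π·181/60 = 18.95 rad/s, so P_max = T_max·ω = 2.002×10^6 W.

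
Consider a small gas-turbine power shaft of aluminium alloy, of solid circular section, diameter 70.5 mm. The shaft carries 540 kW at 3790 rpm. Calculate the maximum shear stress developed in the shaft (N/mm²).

ω = 2π·3790/60 = 396.9 rad/s, so T = P/ω = 540×10³ / 396.9 = 1361 N·m.
J = πd⁴/32 = π(0.0705)⁴/32 = 2.425×10^-6 m⁴.
τ_max = T·r/J = 1361 × 0.0352 / 2.425×10^-6 = 1.978×10^7 Pa.

19.8 N/mm²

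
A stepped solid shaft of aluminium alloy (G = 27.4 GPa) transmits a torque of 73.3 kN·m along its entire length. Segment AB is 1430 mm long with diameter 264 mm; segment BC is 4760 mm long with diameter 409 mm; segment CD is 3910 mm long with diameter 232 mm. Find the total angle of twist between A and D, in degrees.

2.83°

J_AB = π(0.264)⁴/32 = 4.77×10^-4 m⁴; J_BC = π(0.409)⁴/32 = 2.75×10^-3 m⁴; J_CD = π(0.232)⁴/32 = 2.84×10^-4 m⁴.
θ = (T/G)·Σ L_i/J_i = (73300/27.4×10⁹)·(1.43/4.77×10^-4 + 4.76/2.75×10^-3 + 3.91/2.84×10^-4) = 0.04943 rad.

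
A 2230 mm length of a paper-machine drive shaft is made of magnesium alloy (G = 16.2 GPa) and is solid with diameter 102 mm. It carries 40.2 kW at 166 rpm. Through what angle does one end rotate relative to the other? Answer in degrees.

1.72°

ω = 2π·166/60 = 17.38 rad/s, so T = P/ω = 40.2×10³ / 17.38 = 2313 N·m.
J = πd⁴/32 = π(0.102)⁴/32 = 1.063×10^-5 m⁴.
θ = T·L/(G·J) = 2313 × 2.23 / (16.2×10⁹ × 1.063×10^-5) = 0.02996 rad.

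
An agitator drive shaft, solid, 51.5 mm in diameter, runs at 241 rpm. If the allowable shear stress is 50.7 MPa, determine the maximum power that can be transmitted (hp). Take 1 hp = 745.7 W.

J = πd⁴/32 = π(0.0515)⁴/32 = 6.906×10^-7 m⁴.
T_max = τ_allow·J/r = 5.07×10^7 × 6.906×10^-7 / 0.0257 = 1360 N·m.
ω = 2π·241/60 = 25.24 rad/s, so P_max = T_max·ω = 3.432×10^4 W.

46.0 hp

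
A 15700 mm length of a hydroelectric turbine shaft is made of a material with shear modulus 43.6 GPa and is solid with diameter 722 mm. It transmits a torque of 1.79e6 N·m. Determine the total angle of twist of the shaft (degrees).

1.38°

J = πd⁴/32 = π(0.722)⁴/32 = 0.02668 m⁴.
θ = T·L/(G·J) = 1.790e6 × 15.7 / (43.6×10⁹ × 0.02668) = 0.02416 rad.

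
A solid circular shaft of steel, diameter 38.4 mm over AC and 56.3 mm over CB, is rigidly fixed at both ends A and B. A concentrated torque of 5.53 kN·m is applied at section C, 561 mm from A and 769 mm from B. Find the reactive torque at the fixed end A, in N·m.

Compatibility: T_A·a/J_AC = T_B·b/J_CB with T_A + T_B = T₀.
J_AC = 2.13×10^-7 m⁴, J_CB = 9.86×10^-7 m⁴, so T_A = T₀·(J_AC/a)/((J_AC/a)+(J_CB/b)) = 1265 N·m, T_B = 4265 N·m.

1270 N·m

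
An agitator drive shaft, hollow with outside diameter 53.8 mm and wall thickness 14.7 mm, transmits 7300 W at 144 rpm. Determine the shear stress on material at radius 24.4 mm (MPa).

ω = 2π·144/60 = 15.08 rad/s, so T = P/ω = 7300 / 15.08 = 484.1 N·m.
J = π(d_o⁴ − d_i⁴)/32 = π(0.0538⁴ − 0.0244⁴)/32 = 7.877×10^-7 m⁴.
Shear stress varies linearly with radius: τ = T·r/J = 484.1 × 0.0244 / 7.877×10^-7 = 1.500×10^7 Pa.

15.0 MPa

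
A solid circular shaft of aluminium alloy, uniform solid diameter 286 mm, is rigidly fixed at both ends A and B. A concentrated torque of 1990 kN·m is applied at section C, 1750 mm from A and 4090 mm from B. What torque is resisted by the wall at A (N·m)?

1.39e6 N·m

With uniform GJ and both ends fixed, compatibility θ_AC = θ_CB gives T_A·a = T_B·b, together with T_A + T_B = T₀.
T_A = T₀·b/(a+b) = 1.990e6·4090/5840 = 1.394e6 N·m; T_B = 596300 N·m.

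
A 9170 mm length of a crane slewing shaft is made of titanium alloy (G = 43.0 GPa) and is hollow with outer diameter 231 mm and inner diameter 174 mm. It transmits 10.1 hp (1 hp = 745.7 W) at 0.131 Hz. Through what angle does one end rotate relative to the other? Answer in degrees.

ω = 2π·0.131 = 0.8231 rad/s, so T = P/ω = 10.1×745.7 / 0.8231 = 9150 N·m.
J = π(d_o⁴ − d_i⁴)/32 = π(0.231⁴ − 0.174⁴)/32 = 1.896×10^-4 m⁴.
θ = T·L/(G·J) = 9150 × 9.17 / (43.0×10⁹ × 1.896×10^-4) = 0.01029 rad.

0.590°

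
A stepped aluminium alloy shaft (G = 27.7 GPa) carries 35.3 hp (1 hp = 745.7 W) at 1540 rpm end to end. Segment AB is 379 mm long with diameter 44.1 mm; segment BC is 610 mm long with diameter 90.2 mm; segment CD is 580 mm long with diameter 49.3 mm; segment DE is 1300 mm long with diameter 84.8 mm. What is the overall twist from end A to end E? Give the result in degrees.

ω = 2π·1540/60 = 161.3 rad/s, so T = P/ω = 35.3×745.7 / 161.3 = 163.2 N·m.
J_AB = π(0.0441)⁴/32 = 3.71×10^-7 m⁴; J_BC = π(0.0902)⁴/32 = 6.50×10^-6 m⁴; J_CD = π(0.0493)⁴/32 = 5.80×10^-7 m⁴; J_DE = π(0.0848)⁴/32 = 5.08×10^-6 m⁴.
θ = (T/G)·Σ L_i/J_i = (163.2/27.7×10⁹)·(0.379/3.71×10^-7 + 0.610/6.50×10^-6 + 0.580/5.80×10^-7 + 1.30/5.08×10^-6) = 0.01397 rad.

0.800°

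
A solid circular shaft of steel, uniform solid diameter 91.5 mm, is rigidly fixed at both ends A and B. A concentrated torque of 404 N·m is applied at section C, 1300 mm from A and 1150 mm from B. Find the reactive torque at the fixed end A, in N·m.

With uniform GJ and both ends fixed, compatibility θ_AC = θ_CB gives T_A·a = T_B·b, together with T_A + T_B = T₀.
T_A = T₀·b/(a+b) = 404.0·1150/2450 = 189.6 N·m; T_B = 214.4 N·m.

190 N·m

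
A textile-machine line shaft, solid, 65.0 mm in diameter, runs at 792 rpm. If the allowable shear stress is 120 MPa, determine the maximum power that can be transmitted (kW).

537 kW

J = πd⁴/32 = π(0.0650)⁴/32 = 1.752×10^-6 m⁴.
T_max = τ_allow·J/r = 1.20×10^8 × 1.752×10^-6 / 0.0325 = 6471 N·m.
ω = 2π·792/60 = 82.94 rad/s, so P_max = T_max·ω = 5.367×10^5 W.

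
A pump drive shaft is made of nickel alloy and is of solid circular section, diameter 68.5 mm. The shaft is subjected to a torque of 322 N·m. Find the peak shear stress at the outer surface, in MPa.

5.10 MPa

J = πd⁴/32 = π(0.0685)⁴/32 = 2.162×10^-6 m⁴.
τ_max = T·r/J = 322.0 × 0.0343 / 2.162×10^-6 = 5.102×10^6 Pa.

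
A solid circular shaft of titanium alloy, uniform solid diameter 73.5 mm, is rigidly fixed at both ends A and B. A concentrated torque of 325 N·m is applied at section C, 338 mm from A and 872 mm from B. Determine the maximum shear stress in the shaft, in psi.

436 psi

With uniform GJ and both ends fixed, compatibility θ_AC = θ_CB gives T_A·a = T_B·b, together with T_A + T_B = T₀.
T_A = T₀·b/(a+b) = 325.0·872/1210 = 234.2 N·m; T_B = 90.79 N·m.
τ in each portion: τ_AC = 3.00×10^6 Pa, τ_CB = 1.16×10^6 Pa; maximum is in AC.
τ_max = T_AC·r/J = 234.2·0.0367/2.87×10^-6 = 3.004×10^6 Pa.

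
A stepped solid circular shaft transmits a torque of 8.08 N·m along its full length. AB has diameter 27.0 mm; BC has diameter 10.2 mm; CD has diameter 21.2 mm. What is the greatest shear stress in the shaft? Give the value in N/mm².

Under the same torque, τ_max = 16T/(πd³) is largest where d is smallest — segment BC (d = 10.2 mm).
τ_max = 16·8.080/(π·(0.0102)³) = 3.878×10^7 Pa.

38.8 N/mm²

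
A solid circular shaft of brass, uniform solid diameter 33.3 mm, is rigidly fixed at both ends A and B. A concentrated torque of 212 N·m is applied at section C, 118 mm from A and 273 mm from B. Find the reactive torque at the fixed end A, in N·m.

148 N·m

With uniform GJ and both ends fixed, compatibility θ_AC = θ_CB gives T_A·a = T_B·b, together with T_A + T_B = T₀.
T_A = T₀·b/(a+b) = 212.0·273/391.0 = 148.0 N·m; T_B = 63.98 N·m.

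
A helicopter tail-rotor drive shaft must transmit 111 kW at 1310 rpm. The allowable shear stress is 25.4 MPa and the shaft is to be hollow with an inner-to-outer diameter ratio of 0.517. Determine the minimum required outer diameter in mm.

ω = 2π·1310/60 = 137.2 rad/s, so T = P/ω = 111×10³ / 137.2 = 809.1 N·m.
For a hollow shaft with d_i/d_o = 0.517: τ_max = 16T/(π d_o³ (1−k⁴)), so d_o = [16T/(π τ_allow (1−k⁴))]^(1/3) = [16·809.1/(π·2.54×10^7·0.9286)]^(1/3) = 0.05590 m.

55.9 mm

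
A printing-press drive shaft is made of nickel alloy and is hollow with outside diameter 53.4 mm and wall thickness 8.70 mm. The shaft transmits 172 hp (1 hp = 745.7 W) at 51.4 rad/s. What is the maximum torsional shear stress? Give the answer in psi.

ω = 51.4 rad/s, so T = P/ω = 172×745.7 / 51.40 = 2495 N·m.
J = π(d_o⁴ − d_i⁴)/32 = π(0.0534⁴ − 0.0360⁴)/32 = 6.334×10^-7 m⁴.
τ_max = T·r/J = 2495 × 0.0267 / 6.334×10^-7 = 1.052×10^8 Pa.

15300 psi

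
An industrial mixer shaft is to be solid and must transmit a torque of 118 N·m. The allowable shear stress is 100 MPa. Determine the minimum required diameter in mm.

For a solid shaft τ_max = 16T/(πd³), so d = (16T/(π τ_allow))^(1/3) = (16·118.0/(π·1.00×10^8))^(1/3) = 0.01818 m.

18.2 mm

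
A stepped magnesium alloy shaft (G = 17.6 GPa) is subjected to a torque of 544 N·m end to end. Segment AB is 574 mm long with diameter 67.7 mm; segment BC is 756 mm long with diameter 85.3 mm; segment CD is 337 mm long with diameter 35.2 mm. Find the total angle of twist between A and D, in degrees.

J_AB = π(0.0677)⁴/32 = 2.06×10^-6 m⁴; J_BC = π(0.0853)⁴/32 = 5.20×10^-6 m⁴; J_CD = π(0.0352)⁴/32 = 1.51×10^-7 m⁴.
θ = (T/G)·Σ L_i/J_i = (544.0/17.6×10⁹)·(0.574/2.06×10^-6 + 0.756/5.20×10^-6 + 0.337/1.51×10^-7) = 0.08221 rad.

4.71°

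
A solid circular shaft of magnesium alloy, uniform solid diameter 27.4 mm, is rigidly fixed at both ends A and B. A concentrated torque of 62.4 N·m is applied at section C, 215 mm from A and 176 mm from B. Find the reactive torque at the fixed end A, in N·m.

With uniform GJ and both ends fixed, compatibility θ_AC = θ_CB gives T_A·a = T_B·b, together with T_A + T_B = T₀.
T_A = T₀·b/(a+b) = 62.40·176/391.0 = 28.09 N·m; T_B = 34.31 N·m.

28.1 N·m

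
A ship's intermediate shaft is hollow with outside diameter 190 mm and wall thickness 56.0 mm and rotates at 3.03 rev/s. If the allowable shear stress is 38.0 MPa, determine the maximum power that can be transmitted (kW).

J = π(d_o⁴ − d_i⁴)/32 = π(0.190⁴ − 0.0780⁴)/32 = 1.243×10^-4 m⁴.
T_max = τ_allow·J/r = 3.80×10^7 × 1.243×10^-4 / 0.0950 = 49720 N·m.
ω = 2π·3.03 = 19.04 rad/s, so P_max = T_max·ω = 9.466×10^5 W.

947 kW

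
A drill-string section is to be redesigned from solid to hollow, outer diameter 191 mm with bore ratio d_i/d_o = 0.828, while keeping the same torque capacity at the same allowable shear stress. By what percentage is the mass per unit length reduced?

52.0 %

Equal τ_max and T ⇒ the solid shaft needs d_s³ = d_o³(1−k⁴), so d_s = 191·(1−0.828⁴)^(1/3) = 154.6 mm.
Area ratio A_h/A_s = d_o²(1−k²)/d_s² = (1−k²)/(1−k⁴)^(2/3) = 0.4801.
Mass saving = 1 − 0.4801 = 52.0 %.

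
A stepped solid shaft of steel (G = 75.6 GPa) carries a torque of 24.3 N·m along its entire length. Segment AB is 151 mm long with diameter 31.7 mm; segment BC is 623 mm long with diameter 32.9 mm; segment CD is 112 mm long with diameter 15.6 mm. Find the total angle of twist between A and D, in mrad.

8.42 mrad

J_AB = π(0.0317)⁴/32 = 9.91×10^-8 m⁴; J_BC = π(0.0329)⁴/32 = 1.15×10^-7 m⁴; J_CD = π(0.0156)⁴/32 = 5.81×10^-9 m⁴.
θ = (T/G)·Σ L_i/J_i = (24.30/75.6×10⁹)·(0.151/9.91×10^-8 + 0.623/1.15×10^-7 + 0.112/5.81×10^-9) = 8.422×10^-3 rad.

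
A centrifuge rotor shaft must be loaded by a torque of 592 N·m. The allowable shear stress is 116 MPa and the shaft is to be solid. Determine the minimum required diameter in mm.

For a solid shaft τ_max = 16T/(πd³), so d = (16T/(π τ_allow))^(1/3) = (16·592.0/(π·1.16×10^8))^(1/3) = 0.02962 m.

29.6 mm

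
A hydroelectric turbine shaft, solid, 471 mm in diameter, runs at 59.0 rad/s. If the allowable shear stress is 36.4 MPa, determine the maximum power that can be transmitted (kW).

44100 kW

J = πd⁴/32 = π(0.471)⁴/32 = 4.832×10^-3 m⁴.
T_max = τ_allow·J/r = 3.64×10^7 × 4.832×10^-3 / 0.235 = 746800 N·m.
ω = 59.0 rad/s, so P_max = T_max·ω = 4.406×10^7 W.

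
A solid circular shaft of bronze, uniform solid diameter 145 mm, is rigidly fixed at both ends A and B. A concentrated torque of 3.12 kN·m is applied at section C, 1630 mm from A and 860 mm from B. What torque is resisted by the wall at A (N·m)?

1080 N·m

With uniform GJ and both ends fixed, compatibility θ_AC = θ_CB gives T_A·a = T_B·b, together with T_A + T_B = T₀.
T_A = T₀·b/(a+b) = 3120·860/2490 = 1078 N·m; T_B = 2042 N·m.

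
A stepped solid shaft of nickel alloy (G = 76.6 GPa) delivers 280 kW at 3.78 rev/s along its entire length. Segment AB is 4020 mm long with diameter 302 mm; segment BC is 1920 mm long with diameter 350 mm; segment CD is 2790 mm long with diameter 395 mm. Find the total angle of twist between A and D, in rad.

0.00114 rad

ω = 2π·3.78 = 23.75 rad/s, so T = P/ω = 280×10³ / 23.75 = 11790 N·m.
J_AB = π(0.302)⁴/32 = 8.17×10^-4 m⁴; J_BC = π(0.350)⁴/32 = 1.47×10^-3 m⁴; J_CD = π(0.395)⁴/32 = 2.39×10^-3 m⁴.
θ = (T/G)·Σ L_i/J_i = (11790/76.6×10⁹)·(4.02/8.17×10^-4 + 1.92/1.47×10^-3 + 2.79/2.39×10^-3) = 1.138×10^-3 rad.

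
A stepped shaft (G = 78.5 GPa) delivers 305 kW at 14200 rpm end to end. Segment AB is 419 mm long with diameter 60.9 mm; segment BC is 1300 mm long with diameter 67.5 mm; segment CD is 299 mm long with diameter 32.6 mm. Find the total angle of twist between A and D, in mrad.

9.52 mrad

ω = 2π·14200/60 = 1487 rad/s, so T = P/ω = 305×10³ / 1487 = 205.1 N·m.
J_AB = π(0.0609)⁴/32 = 1.35×10^-6 m⁴; J_BC = π(0.0675)⁴/32 = 2.04×10^-6 m⁴; J_CD = π(0.0326)⁴/32 = 1.11×10^-7 m⁴.
θ = (T/G)·Σ L_i/J_i = (205.1/78.5×10⁹)·(0.419/1.35×10^-6 + 1.30/2.04×10^-6 + 0.299/1.11×10^-7) = 9.523×10^-3 rad.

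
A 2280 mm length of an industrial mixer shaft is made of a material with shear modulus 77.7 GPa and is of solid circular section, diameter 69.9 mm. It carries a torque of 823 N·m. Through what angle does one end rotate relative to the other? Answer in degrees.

J = πd⁴/32 = π(0.0699)⁴/32 = 2.344×10^-6 m⁴.
θ = T·L/(G·J) = 823.0 × 2.28 / (77.7×10⁹ × 2.344×10^-6) = 0.01030 rad.

0.590°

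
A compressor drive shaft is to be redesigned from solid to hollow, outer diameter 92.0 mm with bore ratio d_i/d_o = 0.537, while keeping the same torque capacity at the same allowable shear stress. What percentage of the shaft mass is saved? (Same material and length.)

Equal τ_max and T ⇒ the solid shaft needs d_s³ = d_o³(1−k⁴), so d_s = 92.0·(1−0.537⁴)^(1/3) = 89.38 mm.
Area ratio A_h/A_s = d_o²(1−k²)/d_s² = (1−k²)/(1−k⁴)^(2/3) = 0.7540.
Mass saving = 1 − 0.7540 = 24.6 %.

24.6 %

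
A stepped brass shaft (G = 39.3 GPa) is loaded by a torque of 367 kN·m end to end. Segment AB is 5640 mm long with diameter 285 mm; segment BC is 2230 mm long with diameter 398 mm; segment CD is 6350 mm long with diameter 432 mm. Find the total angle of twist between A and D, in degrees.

J_AB = π(0.285)⁴/32 = 6.48×10^-4 m⁴; J_BC = π(0.398)⁴/32 = 2.46×10^-3 m⁴; J_CD = π(0.432)⁴/32 = 3.42×10^-3 m⁴.
θ = (T/G)·Σ L_i/J_i = (367000/39.3×10⁹)·(5.64/6.48×10^-4 + 2.23/2.46×10^-3 + 6.35/3.42×10^-3) = 0.1071 rad.

6.14°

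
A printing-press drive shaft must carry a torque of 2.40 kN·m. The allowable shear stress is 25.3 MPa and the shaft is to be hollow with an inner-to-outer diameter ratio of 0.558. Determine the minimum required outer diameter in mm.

For a hollow shaft with d_i/d_o = 0.558: τ_max = 16T/(π d_o³ (1−k⁴)), so d_o = [16T/(π τ_allow (1−k⁴))]^(1/3) = [16·2400/(π·2.53×10^7·0.9031)]^(1/3) = 0.08118 m.

81.2 mm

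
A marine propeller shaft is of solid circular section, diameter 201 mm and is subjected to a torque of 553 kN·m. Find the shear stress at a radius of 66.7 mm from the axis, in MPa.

J = πd⁴/32 = π(0.201)⁴/32 = 1.602×10^-4 m⁴.
Shear stress varies linearly with radius: τ = T·r/J = 553000 × 0.0667 / 1.602×10^-4 = 2.302×10^8 Pa.

230 MPa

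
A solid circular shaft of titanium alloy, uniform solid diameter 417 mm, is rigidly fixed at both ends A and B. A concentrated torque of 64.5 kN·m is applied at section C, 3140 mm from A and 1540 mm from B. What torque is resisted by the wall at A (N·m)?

With uniform GJ and both ends fixed, compatibility θ_AC = θ_CB gives T_A·a = T_B·b, together with T_A + T_B = T₀.
T_A = T₀·b/(a+b) = 64500·1540/4680 = 21220 N·m; T_B = 43280 N·m.

21200 N·m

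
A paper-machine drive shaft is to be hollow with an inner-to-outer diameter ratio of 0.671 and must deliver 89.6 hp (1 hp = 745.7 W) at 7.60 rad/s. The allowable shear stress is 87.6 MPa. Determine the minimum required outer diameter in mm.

86.2 mm

ω = 7.60 rad/s, so T = P/ω = 89.6×745.7 / 7.600 = 8791 N·m.
For a hollow shaft with d_i/d_o = 0.671: τ_max = 16T/(π d_o³ (1−k⁴)), so d_o = [16T/(π τ_allow (1−k⁴))]^(1/3) = [16·8791/(π·8.76×10^7·0.7973)]^(1/3) = 0.08623 m.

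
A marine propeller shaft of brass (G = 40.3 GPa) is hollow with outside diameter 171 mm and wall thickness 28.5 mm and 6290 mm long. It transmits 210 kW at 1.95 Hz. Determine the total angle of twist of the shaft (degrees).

2.28°

ω = 2π·1.95 = 12.25 rad/s, so T = P/ω = 210×10³ / 12.25 = 17140 N·m.
J = π(d_o⁴ − d_i⁴)/32 = π(0.171⁴ − 0.114⁴)/32 = 6.736×10^-5 m⁴.
θ = T·L/(G·J) = 17140 × 6.29 / (40.3×10⁹ × 6.736×10^-5) = 0.03971 rad.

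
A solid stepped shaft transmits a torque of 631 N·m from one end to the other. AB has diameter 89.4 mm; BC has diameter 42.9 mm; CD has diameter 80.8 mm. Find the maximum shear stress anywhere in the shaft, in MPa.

40.7 MPa

Under the same torque, τ_max = 16T/(πd³) is largest where d is smallest — segment BC (d = 42.9 mm).
τ_max = 16·631.0/(π·(0.0429)³) = 4.070×10^7 Pa.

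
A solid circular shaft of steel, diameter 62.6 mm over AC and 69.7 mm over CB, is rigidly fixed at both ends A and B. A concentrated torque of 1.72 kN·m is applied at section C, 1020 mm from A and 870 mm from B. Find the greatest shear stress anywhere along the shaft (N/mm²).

16.6 N/mm²

Compatibility: T_A·a/J_AC = T_B·b/J_CB with T_A + T_B = T₀.
J_AC = 1.51×10^-6 m⁴, J_CB = 2.32×10^-6 m⁴, so T_A = T₀·(J_AC/a)/((J_AC/a)+(J_CB/b)) = 613.9 N·m, T_B = 1106 N·m.
τ in each portion: τ_AC = 1.27×10^7 Pa, τ_CB = 1.66×10^7 Pa; maximum is in CB.
τ_max = T_CB·r/J = 1106·0.0348/2.32×10^-6 = 1.664×10^7 Pa.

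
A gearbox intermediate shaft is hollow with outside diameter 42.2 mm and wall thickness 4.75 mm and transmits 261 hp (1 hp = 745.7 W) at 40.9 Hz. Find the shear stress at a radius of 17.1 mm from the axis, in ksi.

ω = 2π·40.9 = 257.0 rad/s, so T = P/ω = 261×745.7 / 257.0 = 757.4 N·m.
J = π(d_o⁴ − d_i⁴)/32 = π(0.0422⁴ − 0.0327⁴)/32 = 1.991×10^-7 m⁴.
Shear stress varies linearly with radius: τ = T·r/J = 757.4 × 0.0171 / 1.991×10^-7 = 6.505×10^7 Pa.

9.43 ksi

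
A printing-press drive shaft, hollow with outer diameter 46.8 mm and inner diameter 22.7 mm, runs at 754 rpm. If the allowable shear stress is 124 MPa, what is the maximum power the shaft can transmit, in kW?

186 kW

J = π(d_o⁴ − d_i⁴)/32 = π(0.0468⁴ − 0.0227⁴)/32 = 4.449×10^-7 m⁴.
T_max = τ_allow·J/r = 1.24×10^8 × 4.449×10^-7 / 0.0234 = 2358 N·m.
ω = 2π·754/60 = 78.96 rad/s, so P_max = T_max·ω = 1.861×10^5 W.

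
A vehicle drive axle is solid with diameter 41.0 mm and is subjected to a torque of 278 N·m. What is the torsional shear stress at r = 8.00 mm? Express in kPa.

J = πd⁴/32 = π(0.0410)⁴/32 = 2.774×10^-7 m⁴.
Shear stress varies linearly with radius: τ = T·r/J = 278.0 × 0.00800 / 2.774×10^-7 = 8.017×10^6 Pa.

8020 kPa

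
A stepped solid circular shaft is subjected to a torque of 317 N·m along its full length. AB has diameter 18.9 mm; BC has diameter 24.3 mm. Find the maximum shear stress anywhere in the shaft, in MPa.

Under the same torque, τ_max = 16T/(πd³) is largest where d is smallest — segment AB (d = 18.9 mm).
τ_max = 16·317.0/(π·(0.0189)³) = 2.391×10^8 Pa.

239 MPa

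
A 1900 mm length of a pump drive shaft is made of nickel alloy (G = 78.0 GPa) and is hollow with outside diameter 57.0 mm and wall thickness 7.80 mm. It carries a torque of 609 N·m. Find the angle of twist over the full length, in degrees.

1.14°

J = π(d_o⁴ − d_i⁴)/32 = π(0.0570⁴ − 0.0414⁴)/32 = 7.479×10^-7 m⁴.
θ = T·L/(G·J) = 609.0 × 1.90 / (78.0×10⁹ × 7.479×10^-7) = 0.01983 rad.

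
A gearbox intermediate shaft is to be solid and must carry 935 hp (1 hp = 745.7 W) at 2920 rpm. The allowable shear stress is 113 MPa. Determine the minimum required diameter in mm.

46.8 mm

ω = 2π·2920/60 = 305.8 rad/s, so T = P/ω = 935×745.7 / 305.8 = 2280 N·m.
For a solid shaft τ_max = 16T/(πd³), so d = (16T/(π τ_allow))^(1/3) = (16·2280/(π·1.13×10^8))^(1/3) = 0.04684 m.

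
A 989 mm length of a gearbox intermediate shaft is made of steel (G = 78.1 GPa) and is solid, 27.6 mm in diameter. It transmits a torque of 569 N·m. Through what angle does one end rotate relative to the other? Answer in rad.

J = πd⁴/32 = π(0.0276)⁴/32 = 5.697×10^-8 m⁴.
θ = T·L/(G·J) = 569.0 × 0.989 / (78.1×10⁹ × 5.697×10^-8) = 0.1265 rad.

0.126 rad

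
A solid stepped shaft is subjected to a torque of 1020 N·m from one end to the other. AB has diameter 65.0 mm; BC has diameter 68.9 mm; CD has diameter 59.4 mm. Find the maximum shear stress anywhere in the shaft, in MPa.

Under the same torque, τ_max = 16T/(πd³) is largest where d is smallest — segment CD (d = 59.4 mm).
τ_max = 16·1020/(π·(0.0594)³) = 2.479×10^7 Pa.

24.8 MPa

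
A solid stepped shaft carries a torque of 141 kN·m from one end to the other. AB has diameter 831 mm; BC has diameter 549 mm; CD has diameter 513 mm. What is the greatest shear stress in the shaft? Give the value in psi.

771 psi

Under the same torque, τ_max = 16T/(πd³) is largest where d is smallest — segment CD (d = 513 mm).
τ_max = 16·141000/(π·(0.513)³) = 5.319×10^6 Pa.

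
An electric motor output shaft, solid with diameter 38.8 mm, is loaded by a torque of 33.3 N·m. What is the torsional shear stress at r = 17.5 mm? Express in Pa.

2.62e6 Pa

J = πd⁴/32 = π(0.0388)⁴/32 = 2.225×10^-7 m⁴.
Shear stress varies linearly with radius: τ = T·r/J = 33.30 × 0.0175 / 2.225×10^-7 = 2.619×10^6 Pa.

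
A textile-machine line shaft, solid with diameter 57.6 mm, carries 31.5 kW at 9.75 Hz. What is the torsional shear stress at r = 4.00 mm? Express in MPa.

1.90 MPa

ω = 2π·9.75 = 61.26 rad/s, so T = P/ω = 31.5×10³ / 61.26 = 514.2 N·m.
J = πd⁴/32 = π(0.0576)⁴/32 = 1.081×10^-6 m⁴.
Shear stress varies linearly with radius: τ = T·r/J = 514.2 × 0.00400 / 1.081×10^-6 = 1.903×10^6 Pa.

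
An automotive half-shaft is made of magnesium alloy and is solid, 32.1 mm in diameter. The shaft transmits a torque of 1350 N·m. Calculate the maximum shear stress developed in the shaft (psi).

30100 psi

J = πd⁴/32 = π(0.0321)⁴/32 = 1.042×10^-7 m⁴.
τ_max = T·r/J = 1350 × 0.0161 / 1.042×10^-7 = 2.079×10^8 Pa.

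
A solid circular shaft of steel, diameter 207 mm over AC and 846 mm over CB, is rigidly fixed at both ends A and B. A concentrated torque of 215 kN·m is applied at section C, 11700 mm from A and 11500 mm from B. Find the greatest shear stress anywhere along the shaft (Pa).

1.80e6 Pa

Compatibility: T_A·a/J_AC = T_B·b/J_CB with T_A + T_B = T₀.
J_AC = 1.80×10^-4 m⁴, J_CB = 0.0503 m⁴, so T_A = T₀·(J_AC/a)/((J_AC/a)+(J_CB/b)) = 754.8 N·m, T_B = 214200 N·m.
τ in each portion: τ_AC = 4.33×10^5 Pa, τ_CB = 1.80×10^6 Pa; maximum is in CB.
τ_max = T_CB·r/J = 214200·0.423/0.0503 = 1.802×10^6 Pa.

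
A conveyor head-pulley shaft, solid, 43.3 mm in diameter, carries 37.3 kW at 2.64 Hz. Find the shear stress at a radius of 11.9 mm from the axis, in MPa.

77.5 MPa

ω = 2π·2.64 = 16.59 rad/s, so T = P/ω = 37.3×10³ / 16.59 = 2249 N·m.
J = πd⁴/32 = π(0.0433)⁴/32 = 3.451×10^-7 m⁴.
Shear stress varies linearly with radius: τ = T·r/J = 2249 × 0.0119 / 3.451×10^-7 = 7.754×10^7 Pa.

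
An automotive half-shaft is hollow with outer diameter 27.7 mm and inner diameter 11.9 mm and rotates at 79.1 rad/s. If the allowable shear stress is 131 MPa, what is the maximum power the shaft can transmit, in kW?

41.8 kW

J = π(d_o⁴ − d_i⁴)/32 = π(0.0277⁴ − 0.0119⁴)/32 = 5.583×10^-8 m⁴.
T_max = τ_allow·J/r = 1.31×10^8 × 5.583×10^-8 / 0.0138 = 528.1 N·m.
ω = 79.1 rad/s, so P_max = T_max·ω = 4.177×10^4 W.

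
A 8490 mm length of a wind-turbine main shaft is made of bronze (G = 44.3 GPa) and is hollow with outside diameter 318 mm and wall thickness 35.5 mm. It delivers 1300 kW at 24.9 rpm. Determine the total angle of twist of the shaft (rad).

ω = 2π·24.9/60 = 2.608 rad/s, so T = P/ω = 1300×10³ / 2.608 = 498600 N·m.
J = π(d_o⁴ − d_i⁴)/32 = π(0.318⁴ − 0.247⁴)/32 = 6.385×10^-4 m⁴.
θ = T·L/(G·J) = 498600 × 8.49 / (44.3×10⁹ × 6.385×10^-4) = 0.1496 rad.

0.150 rad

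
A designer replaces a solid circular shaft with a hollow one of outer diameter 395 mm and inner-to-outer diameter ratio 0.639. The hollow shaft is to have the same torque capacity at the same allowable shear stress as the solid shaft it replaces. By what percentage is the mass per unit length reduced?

Equal τ_max and T ⇒ the solid shaft needs d_s³ = d_o³(1−k⁴), so d_s = 395·(1−0.639⁴)^(1/3) = 371.7 mm.
Area ratio A_h/A_s = d_o²(1−k²)/d_s² = (1−k²)/(1−k⁴)^(2/3) = 0.6682.
Mass saving = 1 − 0.6682 = 33.2 %.

33.2 %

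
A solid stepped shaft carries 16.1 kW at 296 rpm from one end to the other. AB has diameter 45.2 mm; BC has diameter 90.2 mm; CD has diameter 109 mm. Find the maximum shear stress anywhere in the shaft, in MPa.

ω = 2π·296/60 = 31.00 rad/s, so T = P/ω = 16.1×10³ / 31.00 = 519.4 N·m.
Under the same torque, τ_max = 16T/(πd³) is largest where d is smallest — segment AB (d = 45.2 mm).
τ_max = 16·519.4/(π·(0.0452)³) = 2.865×10^7 Pa.

28.6 MPa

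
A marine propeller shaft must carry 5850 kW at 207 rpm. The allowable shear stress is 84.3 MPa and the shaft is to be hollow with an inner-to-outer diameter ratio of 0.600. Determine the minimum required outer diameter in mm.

266 mm

ω = 2π·207/60 = 21.68 rad/s, so T = P/ω = 5850×10³ / 21.68 = 269900 N·m.
For a hollow shaft with d_i/d_o = 0.600: τ_max = 16T/(π d_o³ (1−k⁴)), so d_o = [16T/(π τ_allow (1−k⁴))]^(1/3) = [16·269900/(π·8.43×10^7·0.8704)]^(1/3) = 0.2656 m.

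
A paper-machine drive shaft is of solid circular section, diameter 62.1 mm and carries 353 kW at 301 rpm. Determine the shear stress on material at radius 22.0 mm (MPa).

ω = 2π·301/60 = 31.52 rad/s, so T = P/ω = 353×10³ / 31.52 = 11200 N·m.
J = πd⁴/32 = π(0.0621)⁴/32 = 1.460×10^-6 m⁴.
Shear stress varies linearly with radius: τ = T·r/J = 11200 × 0.0220 / 1.460×10^-6 = 1.687×10^8 Pa.

169 MPa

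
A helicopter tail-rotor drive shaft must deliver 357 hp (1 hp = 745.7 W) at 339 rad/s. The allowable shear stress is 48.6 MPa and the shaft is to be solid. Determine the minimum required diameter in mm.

43.5 mm

ω = 339 rad/s, so T = P/ω = 357×745.7 / 339.0 = 785.3 N·m.
For a solid shaft τ_max = 16T/(πd³), so d = (16T/(π τ_allow))^(1/3) = (16·785.3/(π·4.86×10^7))^(1/3) = 0.04350 m.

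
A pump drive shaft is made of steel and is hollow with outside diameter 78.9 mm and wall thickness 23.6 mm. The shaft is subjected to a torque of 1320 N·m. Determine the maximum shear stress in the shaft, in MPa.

J = π(d_o⁴ − d_i⁴)/32 = π(0.0789⁴ − 0.0317⁴)/32 = 3.705×10^-6 m⁴.
τ_max = T·r/J = 1320 × 0.0395 / 3.705×10^-6 = 1.405×10^7 Pa.

14.1 MPa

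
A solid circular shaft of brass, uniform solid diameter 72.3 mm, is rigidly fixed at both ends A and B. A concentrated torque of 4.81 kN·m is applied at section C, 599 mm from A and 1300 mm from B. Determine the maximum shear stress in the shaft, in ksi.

6.44 ksi

With uniform GJ and both ends fixed, compatibility θ_AC = θ_CB gives T_A·a = T_B·b, together with T_A + T_B = T₀.
T_A = T₀·b/(a+b) = 4810·1300/1899 = 3293 N·m; T_B = 1517 N·m.
τ in each portion: τ_AC = 4.44×10^7 Pa, τ_CB = 2.04×10^7 Pa; maximum is in AC.
τ_max = T_AC·r/J = 3293·0.0362/2.68×10^-6 = 4.437×10^7 Pa.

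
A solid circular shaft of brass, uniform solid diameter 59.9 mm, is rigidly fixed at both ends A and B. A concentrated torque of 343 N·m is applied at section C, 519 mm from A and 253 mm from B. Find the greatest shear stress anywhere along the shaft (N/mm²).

5.46 N/mm²

With uniform GJ and both ends fixed, compatibility θ_AC = θ_CB gives T_A·a = T_B·b, together with T_A + T_B = T₀.
T_A = T₀·b/(a+b) = 343.0·253/772.0 = 112.4 N·m; T_B = 230.6 N·m.
τ in each portion: τ_AC = 2.66×10^6 Pa, τ_CB = 5.46×10^6 Pa; maximum is in CB.
τ_max = T_CB·r/J = 230.6·0.0300/1.26×10^-6 = 5.464×10^6 Pa.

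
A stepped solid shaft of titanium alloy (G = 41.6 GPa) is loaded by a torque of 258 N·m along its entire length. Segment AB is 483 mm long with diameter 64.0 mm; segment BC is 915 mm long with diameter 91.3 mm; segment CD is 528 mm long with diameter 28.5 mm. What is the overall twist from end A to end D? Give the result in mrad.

53.2 mrad

J_AB = π(0.0640)⁴/32 = 1.65×10^-6 m⁴; J_BC = π(0.0913)⁴/32 = 6.82×10^-6 m⁴; J_CD = π(0.0285)⁴/32 = 6.48×10^-8 m⁴.
θ = (T/G)·Σ L_i/J_i = (258.0/41.6×10⁹)·(0.483/1.65×10^-6 + 0.915/6.82×10^-6 + 0.528/6.48×10^-8) = 0.05321 rad.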